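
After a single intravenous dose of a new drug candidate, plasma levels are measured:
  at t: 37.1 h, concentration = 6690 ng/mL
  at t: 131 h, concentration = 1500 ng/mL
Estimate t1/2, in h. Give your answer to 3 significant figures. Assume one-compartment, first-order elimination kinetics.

43.5 h

k = ln(C₁/C₂) / (t₂ − t₁) = ln(6690/1500) / (131 − 37.1)
  = 1.495 / 93.90 = 0.01592 h⁻¹
t½ = ln2 / k = 0.693147 / 0.01592 = 43.54 h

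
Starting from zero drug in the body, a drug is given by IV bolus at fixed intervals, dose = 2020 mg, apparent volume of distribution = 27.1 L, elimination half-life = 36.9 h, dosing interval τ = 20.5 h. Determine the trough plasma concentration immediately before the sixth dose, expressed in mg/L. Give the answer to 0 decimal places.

136 mg/L

C₀ per dose = Dose / Vd = 2020 / 27.1 = 74.54 mg/L
k = ln2 / t½ = 0.693147 / 36.9 = 0.01878 h⁻¹
Fraction remaining after one interval: r = e^(−kτ) = e^(−0.01878 × 20.5) = 0.6805
Before dose 6, 5 doses have been given (aged 1τ, 2τ, 3τ, 4τ, 5τ).
C_trough = C₀ × (r + r² + … + r^5) = C₀ × r(1−r^5)/(1−r)
        = 74.54 × 0.6805 × (1 − 0.1459) / (1 − 0.6805) = 135.6 mg/L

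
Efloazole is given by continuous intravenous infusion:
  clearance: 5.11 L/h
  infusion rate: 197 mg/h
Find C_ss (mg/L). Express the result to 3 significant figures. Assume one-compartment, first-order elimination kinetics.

At steady state Css = R₀ / CL = 197 / 5.110 = 38.55 mg/L

38.6 mg/L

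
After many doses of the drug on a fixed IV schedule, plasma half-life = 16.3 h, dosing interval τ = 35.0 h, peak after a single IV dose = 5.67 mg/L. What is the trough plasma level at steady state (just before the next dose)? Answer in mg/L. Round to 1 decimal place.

1.7 mg/L

k = ln2 / t½ = 0.693147 / 16.3 = 0.04252 h⁻¹
e^(−kτ) = e^(−0.04252 × 35.0) = 0.2258
Accumulation ratio R = 1 / (1 − e^(−kτ)) = 1 / (1 − 0.2258) = 1.292
Steady-state trough = C₀ × R × e^(−kτ) = 5.67 × 1.292 × 0.2258 = 1.654 mg/L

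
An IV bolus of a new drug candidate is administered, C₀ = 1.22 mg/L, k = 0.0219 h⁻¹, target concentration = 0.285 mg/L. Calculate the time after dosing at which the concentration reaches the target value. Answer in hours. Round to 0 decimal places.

66 h

t = ln(C₀ / C) / k = ln(1.220 / 0.285) / 0.02190
  = ln(4.281) / 0.02190 = 1.454 / 0.02190 = 66.39 h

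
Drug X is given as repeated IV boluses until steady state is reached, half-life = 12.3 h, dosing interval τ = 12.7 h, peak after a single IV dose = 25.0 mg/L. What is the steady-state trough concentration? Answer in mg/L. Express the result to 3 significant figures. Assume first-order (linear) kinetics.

23.9 mg/L

k = ln2 / t½ = 0.693147 / 12.3 = 0.05635 h⁻¹
e^(−kτ) = e^(−0.05635 × 12.7) = 0.4889
Accumulation ratio R = 1 / (1 − e^(−kτ)) = 1 / (1 − 0.4889) = 1.957
Steady-state trough = C₀ × R × e^(−kτ) = 25.0 × 1.957 × 0.4889 = 23.92 mg/L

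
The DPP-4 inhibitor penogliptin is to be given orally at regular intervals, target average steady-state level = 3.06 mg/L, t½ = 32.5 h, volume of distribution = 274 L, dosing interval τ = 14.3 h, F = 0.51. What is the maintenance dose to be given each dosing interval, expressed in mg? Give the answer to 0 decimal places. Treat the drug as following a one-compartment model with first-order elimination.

k = ln2 / t½ = 0.693147 / 32.5 = 0.02133 h⁻¹
CL = k × Vd = 0.02133 × 274 = 5.844 L/h
At steady state, F × (Dose/τ) = Css × CL.
Dose = Css × CL × τ / F = 3.06 × 5.844 × 14.3 / 0.51 = 501.4 mg

501 mg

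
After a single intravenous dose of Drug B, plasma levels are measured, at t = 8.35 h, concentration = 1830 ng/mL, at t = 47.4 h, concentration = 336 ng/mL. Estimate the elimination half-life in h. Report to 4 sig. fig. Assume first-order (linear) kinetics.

15.97 h

k = ln(C₁/C₂) / (t₂ − t₁) = ln(1830/336) / (47.4 − 8.35)
  = 1.695 / 39.05 = 0.04341 h⁻¹
t½ = ln2 / k = 0.693147 / 0.04341 = 15.97 h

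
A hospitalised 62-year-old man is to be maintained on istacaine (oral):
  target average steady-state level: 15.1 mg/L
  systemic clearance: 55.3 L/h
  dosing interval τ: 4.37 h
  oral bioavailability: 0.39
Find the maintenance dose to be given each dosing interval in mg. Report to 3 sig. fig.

9360 mg

At steady state, F × (Dose/τ) = Css × CL.
Dose = Css × CL × τ / F = 15.1 × 55.30 × 4.37 / 0.39 = 9357 mg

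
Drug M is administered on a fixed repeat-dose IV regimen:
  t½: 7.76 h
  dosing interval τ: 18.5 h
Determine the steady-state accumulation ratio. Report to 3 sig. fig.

1.24

k = ln2 / t½ = 0.693147 / 7.76 = 0.08932 h⁻¹
e^(−kτ) = e^(−0.08932 × 18.5) = 0.1916
Accumulation ratio R = 1 / (1 − e^(−kτ)) = 1 / (1 − 0.1916) = 1.237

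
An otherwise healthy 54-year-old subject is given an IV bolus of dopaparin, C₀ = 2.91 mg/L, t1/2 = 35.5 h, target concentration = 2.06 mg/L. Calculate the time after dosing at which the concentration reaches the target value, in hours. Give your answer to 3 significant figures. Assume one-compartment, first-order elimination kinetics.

k = ln2 / t½ = 0.693147 / 35.5 = 0.01953 h⁻¹
t = ln(C₀ / C) / k = ln(2.910 / 2.06) / 0.01953
  = ln(1.413) / 0.01953 = 0.3457 / 0.01953 = 17.70 h

17.7 h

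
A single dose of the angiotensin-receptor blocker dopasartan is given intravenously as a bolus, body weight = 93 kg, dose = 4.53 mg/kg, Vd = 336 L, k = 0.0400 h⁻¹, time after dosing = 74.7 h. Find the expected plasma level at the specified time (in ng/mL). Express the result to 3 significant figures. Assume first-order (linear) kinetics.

Total dose = 4.53 × 93 = 421.3 mg
C₀ = Dose / Vd = 421.3 / 336 = 1.254 mg/L
C = C₀ · e^(−k·t) = 1.254 × e^(−0.04000 × 74.7)
  = 1.254 × 0.05039 = 0.06319 mg/L
Convert: 0.06319 mg/L × 1000 = 63.19 ng/mL

63.2 ng/mL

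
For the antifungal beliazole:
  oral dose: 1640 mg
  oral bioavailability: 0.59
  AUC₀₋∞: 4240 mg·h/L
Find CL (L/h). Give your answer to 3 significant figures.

CL = F·Dose / AUC = 0.59 × 1640 / 4240 = 0.2282 L/h

0.228 L/h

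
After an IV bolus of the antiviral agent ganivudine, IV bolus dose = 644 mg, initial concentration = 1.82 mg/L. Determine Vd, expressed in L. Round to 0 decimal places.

354 L

Vd = Dose / C₀ = 644.0 / 1.82 = 353.8 L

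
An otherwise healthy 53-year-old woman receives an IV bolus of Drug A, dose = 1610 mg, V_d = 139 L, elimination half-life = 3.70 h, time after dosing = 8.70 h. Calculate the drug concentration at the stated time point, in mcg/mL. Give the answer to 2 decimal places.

C₀ = Dose / Vd = 1610 / 139 = 11.58 mg/L
k = ln2 / t½ = 0.693147 / 3.70 = 0.1873 h⁻¹
C = C₀ · e^(−k·t) = 11.58 × e^(−0.1873 × 8.70)
  = 11.58 × 0.1960 = 2.270 mg/L
(2.270 mg/L = 2.270 mcg/mL)

2.27 mcg/mL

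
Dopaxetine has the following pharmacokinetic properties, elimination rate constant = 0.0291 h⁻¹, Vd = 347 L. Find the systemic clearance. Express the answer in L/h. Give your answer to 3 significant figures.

10.1 L/h

CL = k × Vd = 0.0291 × 347 = 10.10 L/h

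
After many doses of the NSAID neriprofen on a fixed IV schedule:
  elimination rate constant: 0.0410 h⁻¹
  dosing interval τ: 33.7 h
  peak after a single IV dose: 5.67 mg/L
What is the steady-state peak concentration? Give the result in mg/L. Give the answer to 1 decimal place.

7.6 mg/L

e^(−kτ) = e^(−0.04100 × 33.7) = 0.2512
Accumulation ratio R = 1 / (1 − e^(−kτ)) = 1 / (1 − 0.2512) = 1.335
Steady-state peak = C₀ × R = 5.67 × 1.335 = 7.569 mg/L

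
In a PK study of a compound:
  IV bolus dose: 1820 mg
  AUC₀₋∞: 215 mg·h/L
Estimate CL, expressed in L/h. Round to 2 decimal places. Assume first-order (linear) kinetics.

CL = Dose / AUC = 1820 / 215 = 8.465 L/h

8.47 L/h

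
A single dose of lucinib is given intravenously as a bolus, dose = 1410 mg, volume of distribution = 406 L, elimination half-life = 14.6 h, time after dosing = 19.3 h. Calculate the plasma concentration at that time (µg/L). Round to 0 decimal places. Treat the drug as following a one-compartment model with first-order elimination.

1389 µg/L

C₀ = Dose / Vd = 1410 / 406 = 3.473 mg/L
k = ln2 / t½ = 0.693147 / 14.6 = 0.04748 h⁻¹
C = C₀ · e^(−k·t) = 3.473 × e^(−0.04748 × 19.3)
  = 3.473 × 0.4000 = 1.389 mg/L
Convert: 1.389 mg/L × 1000 = 1389 µg/L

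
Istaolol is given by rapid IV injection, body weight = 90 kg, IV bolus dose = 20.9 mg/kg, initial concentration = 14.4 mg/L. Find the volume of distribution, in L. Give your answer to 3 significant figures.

Dose = 20.9 × 90 = 1881 mg
Vd = Dose / C₀ = 1881 / 14.4 = 130.6 L

131 L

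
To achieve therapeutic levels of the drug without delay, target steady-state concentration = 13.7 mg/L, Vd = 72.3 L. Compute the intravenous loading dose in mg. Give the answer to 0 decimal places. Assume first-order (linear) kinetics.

LD = Css × Vd = 13.7 × 72.3 = 990.5 mg

991 mg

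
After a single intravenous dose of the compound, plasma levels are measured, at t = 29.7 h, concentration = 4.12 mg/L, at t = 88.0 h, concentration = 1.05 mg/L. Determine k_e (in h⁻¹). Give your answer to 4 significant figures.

0.02345 h⁻¹

k = ln(C₁/C₂) / (t₂ − t₁) = ln(4.12/1.05) / (88.0 − 29.7)
  = 1.367 / 58.30 = 0.02345 h⁻¹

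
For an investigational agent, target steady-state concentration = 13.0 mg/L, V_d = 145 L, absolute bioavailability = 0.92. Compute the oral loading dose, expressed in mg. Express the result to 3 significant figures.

LD = Css × Vd / F = 13.0 × 145 / 0.92 = 2049 mg

2050 mg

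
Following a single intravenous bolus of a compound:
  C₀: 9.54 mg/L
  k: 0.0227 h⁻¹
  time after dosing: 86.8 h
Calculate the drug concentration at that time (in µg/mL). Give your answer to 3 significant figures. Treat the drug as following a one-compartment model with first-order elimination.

C = C₀ · e^(−k·t) = 9.540 × e^(−0.02270 × 86.8)
  = 9.540 × 0.1394 = 1.330 mg/L
(1.330 mg/L = 1.330 µg/mL)

1.33 µg/mL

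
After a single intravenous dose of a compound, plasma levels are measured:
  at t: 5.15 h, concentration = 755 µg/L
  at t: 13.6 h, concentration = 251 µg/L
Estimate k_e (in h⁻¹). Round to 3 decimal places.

k = ln(C₁/C₂) / (t₂ − t₁) = ln(755/251) / (13.6 − 5.15)
  = 1.101 / 8.450 = 0.1303 h⁻¹

0.130 h⁻¹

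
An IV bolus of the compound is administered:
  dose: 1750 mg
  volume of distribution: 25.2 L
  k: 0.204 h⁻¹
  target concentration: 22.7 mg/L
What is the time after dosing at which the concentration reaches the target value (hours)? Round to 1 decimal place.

5.5 h

C₀ = Dose / Vd = 1750 / 25.2 = 69.44 mg/L
t = ln(C₀ / C) / k = ln(69.44 / 22.7) / 0.2040
  = ln(3.059) / 0.2040 = 1.118 / 0.2040 = 5.480 h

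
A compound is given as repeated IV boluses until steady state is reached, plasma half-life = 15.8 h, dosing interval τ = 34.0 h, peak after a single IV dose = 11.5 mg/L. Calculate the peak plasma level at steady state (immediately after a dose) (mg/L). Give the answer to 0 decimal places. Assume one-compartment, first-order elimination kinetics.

15 mg/L

k = ln2 / t½ = 0.693147 / 15.8 = 0.04387 h⁻¹
e^(−kτ) = e^(−0.04387 × 34.0) = 0.2250
Accumulation ratio R = 1 / (1 − e^(−kτ)) = 1 / (1 − 0.2250) = 1.290
Steady-state peak = C₀ × R = 11.5 × 1.290 = 14.84 mg/L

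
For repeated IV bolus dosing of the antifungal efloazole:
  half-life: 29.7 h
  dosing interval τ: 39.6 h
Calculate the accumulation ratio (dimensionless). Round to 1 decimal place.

k = ln2 / t½ = 0.693147 / 29.7 = 0.02334 h⁻¹
e^(−kτ) = e^(−0.02334 × 39.6) = 0.3968
Accumulation ratio R = 1 / (1 − e^(−kτ)) = 1 / (1 − 0.3968) = 1.658

1.7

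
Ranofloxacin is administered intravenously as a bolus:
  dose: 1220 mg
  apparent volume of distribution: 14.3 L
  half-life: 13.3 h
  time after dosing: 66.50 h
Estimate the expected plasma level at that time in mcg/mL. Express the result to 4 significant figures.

2.666 mcg/mL

C₀ = Dose / Vd = 1220 / 14.3 = 85.31 mg/L
k = ln2 / t½ = 0.693147 / 13.3 = 0.05212 h⁻¹
t / t½ = 66.50 / 13.3 = 5 half-lives
C = C₀ × (1/2)^5 = 85.31 × 0.03125 = 2.666 mg/L
(2.666 mg/L = 2.666 mcg/mL)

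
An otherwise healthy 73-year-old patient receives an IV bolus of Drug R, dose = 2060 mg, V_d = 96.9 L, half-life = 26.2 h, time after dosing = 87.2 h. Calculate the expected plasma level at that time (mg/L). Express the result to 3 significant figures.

2.12 mg/L

C₀ = Dose / Vd = 2060 / 96.9 = 21.26 mg/L
k = ln2 / t½ = 0.693147 / 26.2 = 0.02646 h⁻¹
C = C₀ · e^(−k·t) = 21.26 × e^(−0.02646 × 87.2)
  = 21.26 × 0.09953 = 2.116 mg/L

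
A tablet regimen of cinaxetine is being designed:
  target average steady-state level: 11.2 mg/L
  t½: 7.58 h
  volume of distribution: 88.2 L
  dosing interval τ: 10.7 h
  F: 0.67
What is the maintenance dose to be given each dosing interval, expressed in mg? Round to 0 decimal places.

k = ln2 / t½ = 0.693147 / 7.58 = 0.09144 h⁻¹
CL = k × Vd = 0.09144 × 88.2 = 8.065 L/h
At steady state, F × (Dose/τ) = Css × CL.
Dose = Css × CL × τ / F = 11.2 × 8.065 × 10.7 / 0.67 = 1443 mg

1443 mg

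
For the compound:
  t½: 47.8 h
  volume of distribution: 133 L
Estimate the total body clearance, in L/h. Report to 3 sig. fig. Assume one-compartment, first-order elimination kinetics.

k = ln2 / t½ = 0.693147 / 47.8 = 0.01450 h⁻¹
CL = k × Vd = 0.01450 × 133 = 1.929 L/h

1.93 L/h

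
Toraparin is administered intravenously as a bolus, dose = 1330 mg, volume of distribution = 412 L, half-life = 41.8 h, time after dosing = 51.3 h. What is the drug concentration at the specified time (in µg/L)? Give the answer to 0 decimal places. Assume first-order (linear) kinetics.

1379 µg/L

C₀ = Dose / Vd = 1330 / 412 = 3.228 mg/L
k = ln2 / t½ = 0.693147 / 41.8 = 0.01658 h⁻¹
C = C₀ · e^(−k·t) = 3.228 × e^(−0.01658 × 51.3)
  = 3.228 × 0.4272 = 1.379 mg/L
Convert: 1.379 mg/L × 1000 = 1379 µg/L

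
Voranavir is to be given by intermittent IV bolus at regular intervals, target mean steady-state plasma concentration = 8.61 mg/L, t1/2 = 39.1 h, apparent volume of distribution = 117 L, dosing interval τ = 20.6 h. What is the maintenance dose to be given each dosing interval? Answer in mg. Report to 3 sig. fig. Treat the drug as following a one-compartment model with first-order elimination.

k = ln2 / t½ = 0.693147 / 39.1 = 0.01773 h⁻¹
CL = k × Vd = 0.01773 × 117 = 2.074 L/h
At steady state, Dose/τ = Css × CL.
Dose = Css × CL × τ = 8.61 × 2.074 × 20.6 = 367.9 mg

368 mg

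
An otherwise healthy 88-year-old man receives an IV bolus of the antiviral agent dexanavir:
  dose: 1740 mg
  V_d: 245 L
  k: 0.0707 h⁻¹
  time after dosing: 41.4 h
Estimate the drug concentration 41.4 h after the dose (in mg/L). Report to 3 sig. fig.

0.380 mg/L

C₀ = Dose / Vd = 1740 / 245 = 7.102 mg/L
C = C₀ · e^(−k·t) = 7.102 × e^(−0.07070 × 41.4)
  = 7.102 × 0.05356 = 0.3804 mg/L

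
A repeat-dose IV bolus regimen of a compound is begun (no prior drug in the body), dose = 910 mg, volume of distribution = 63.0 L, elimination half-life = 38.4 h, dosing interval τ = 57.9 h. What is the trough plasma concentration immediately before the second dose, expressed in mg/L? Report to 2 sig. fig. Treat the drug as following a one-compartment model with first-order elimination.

C₀ per dose = Dose / Vd = 910 / 63.0 = 14.44 mg/L
k = ln2 / t½ = 0.693147 / 38.4 = 0.01805 h⁻¹
Fraction remaining after one interval: r = e^(−kτ) = e^(−0.01805 × 57.9) = 0.3517
Before dose 2, 1 dose has been given (aged 1τ).
C_trough = C₀ × r = 14.44 × 0.3517 = 5.079 mg/L

5.1 mg/L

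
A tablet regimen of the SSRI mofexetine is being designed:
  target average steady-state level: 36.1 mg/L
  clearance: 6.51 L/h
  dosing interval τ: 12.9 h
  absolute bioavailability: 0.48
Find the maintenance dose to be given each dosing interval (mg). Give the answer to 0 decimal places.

At steady state, F × (Dose/τ) = Css × CL.
Dose = Css × CL × τ / F = 36.1 × 6.510 × 12.9 / 0.48 = 6316 mg

6316 mg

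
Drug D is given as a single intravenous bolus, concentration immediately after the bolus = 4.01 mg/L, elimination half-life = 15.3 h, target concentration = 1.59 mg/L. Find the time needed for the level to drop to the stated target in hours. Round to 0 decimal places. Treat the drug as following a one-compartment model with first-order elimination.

20 h

k = ln2 / t½ = 0.693147 / 15.3 = 0.04530 h⁻¹
t = ln(C₀ / C) / k = ln(4.010 / 1.59) / 0.04530
  = ln(2.522) / 0.04530 = 0.9251 / 0.04530 = 20.42 h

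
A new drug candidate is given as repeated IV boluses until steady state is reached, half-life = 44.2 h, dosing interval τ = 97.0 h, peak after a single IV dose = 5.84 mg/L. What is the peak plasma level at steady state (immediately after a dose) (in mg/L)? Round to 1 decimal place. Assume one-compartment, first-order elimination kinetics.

k = ln2 / t½ = 0.693147 / 44.2 = 0.01568 h⁻¹
e^(−kτ) = e^(−0.01568 × 97.0) = 0.2185
Accumulation ratio R = 1 / (1 − e^(−kτ)) = 1 / (1 − 0.2185) = 1.280
Steady-state peak = C₀ × R = 5.84 × 1.280 = 7.475 mg/L

7.5 mg/L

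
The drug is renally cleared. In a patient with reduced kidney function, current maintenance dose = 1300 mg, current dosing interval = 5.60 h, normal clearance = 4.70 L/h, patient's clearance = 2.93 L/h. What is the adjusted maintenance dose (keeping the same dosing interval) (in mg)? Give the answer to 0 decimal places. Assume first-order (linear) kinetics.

810 mg

To keep the same average steady-state level, dosing rate must scale with clearance.
CL ratio = 2.93 / 4.70 = 0.6234
New dose (same interval) = 1300 × 0.6234 = 810.4 mg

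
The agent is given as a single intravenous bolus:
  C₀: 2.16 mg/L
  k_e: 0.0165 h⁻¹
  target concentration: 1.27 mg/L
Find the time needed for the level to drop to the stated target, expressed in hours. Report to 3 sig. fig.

32.2 h

t = ln(C₀ / C) / k = ln(2.160 / 1.27) / 0.01650
  = ln(1.701) / 0.01650 = 0.5312 / 0.01650 = 32.19 h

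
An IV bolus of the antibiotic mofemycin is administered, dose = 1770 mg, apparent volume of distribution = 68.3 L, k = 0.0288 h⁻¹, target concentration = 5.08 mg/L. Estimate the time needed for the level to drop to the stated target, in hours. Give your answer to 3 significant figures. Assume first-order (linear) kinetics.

56.6 h

C₀ = Dose / Vd = 1770 / 68.3 = 25.92 mg/L
t = ln(C₀ / C) / k = ln(25.92 / 5.08) / 0.02880
  = ln(5.102) / 0.02880 = 1.630 / 0.02880 = 56.60 h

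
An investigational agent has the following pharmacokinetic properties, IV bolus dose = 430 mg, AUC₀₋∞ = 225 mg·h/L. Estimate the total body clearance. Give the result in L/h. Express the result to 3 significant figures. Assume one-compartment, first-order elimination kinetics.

CL = Dose / AUC = 430 / 225 = 1.911 L/h

1.91 L/h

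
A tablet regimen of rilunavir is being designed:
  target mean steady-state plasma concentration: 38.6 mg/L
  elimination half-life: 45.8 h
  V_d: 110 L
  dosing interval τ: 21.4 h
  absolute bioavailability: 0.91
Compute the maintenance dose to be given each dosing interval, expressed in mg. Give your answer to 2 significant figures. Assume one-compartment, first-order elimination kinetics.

1500 mg

k = ln2 / t½ = 0.693147 / 45.8 = 0.01513 h⁻¹
CL = k × Vd = 0.01513 × 110 = 1.664 L/h
At steady state, F × (Dose/τ) = Css × CL.
Dose = Css × CL × τ / F = 38.6 × 1.664 × 21.4 / 0.91 = 1510 mg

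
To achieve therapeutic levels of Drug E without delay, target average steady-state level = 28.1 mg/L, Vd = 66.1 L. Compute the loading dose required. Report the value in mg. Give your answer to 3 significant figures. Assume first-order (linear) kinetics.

LD = Css × Vd = 28.1 × 66.1 = 1857 mg

1860 mg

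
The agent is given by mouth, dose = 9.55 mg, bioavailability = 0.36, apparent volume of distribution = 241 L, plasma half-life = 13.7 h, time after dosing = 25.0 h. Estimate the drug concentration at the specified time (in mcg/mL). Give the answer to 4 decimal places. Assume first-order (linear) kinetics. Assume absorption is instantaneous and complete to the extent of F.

0.0040 mcg/mL

Amount reaching circulation = F × Dose = 0.36 × 9.550 = 3.438 mg
C₀ = F·Dose / Vd = 3.438 / 241 = 0.01427 mg/L
k = ln2 / t½ = 0.693147 / 13.7 = 0.05059 h⁻¹
C = C₀ · e^(−k·t) = 0.01427 × e^(−0.05059 × 25.0)
  = 0.01427 × 0.2823 = 0.004028 mg/L
(0.004028 mg/L = 0.004028 mcg/mL)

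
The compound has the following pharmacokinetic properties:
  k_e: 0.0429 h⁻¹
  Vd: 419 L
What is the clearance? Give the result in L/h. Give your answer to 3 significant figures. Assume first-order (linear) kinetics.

18.0 L/h

CL = k × Vd = 0.0429 × 419 = 17.98 L/h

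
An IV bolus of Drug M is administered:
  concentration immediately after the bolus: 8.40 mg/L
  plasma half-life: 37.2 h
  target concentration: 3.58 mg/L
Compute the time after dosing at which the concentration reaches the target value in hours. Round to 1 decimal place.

k = ln2 / t½ = 0.693147 / 37.2 = 0.01863 h⁻¹
t = ln(C₀ / C) / k = ln(8.400 / 3.58) / 0.01863
  = ln(2.346) / 0.01863 = 0.8527 / 0.01863 = 45.77 h

45.8 h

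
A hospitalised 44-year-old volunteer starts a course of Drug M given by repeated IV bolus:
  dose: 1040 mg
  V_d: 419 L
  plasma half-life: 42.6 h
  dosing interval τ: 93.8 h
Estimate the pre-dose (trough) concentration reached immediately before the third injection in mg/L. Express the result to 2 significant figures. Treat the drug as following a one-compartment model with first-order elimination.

C₀ per dose = Dose / Vd = 1040 / 419 = 2.482 mg/L
k = ln2 / t½ = 0.693147 / 42.6 = 0.01627 h⁻¹
Fraction remaining after one interval: r = e^(−kτ) = e^(−0.01627 × 93.8) = 0.2174
Before dose 3, 2 doses have been given (aged 1τ, 2τ).
C_trough = C₀ × (r + r²) = 2.482 × (0.2174 + 0.04726) = 0.6569 mg/L

0.66 mg/L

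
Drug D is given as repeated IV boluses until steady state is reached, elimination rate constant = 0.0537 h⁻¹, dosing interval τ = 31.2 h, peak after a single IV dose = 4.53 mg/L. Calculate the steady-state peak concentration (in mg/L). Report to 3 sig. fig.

e^(−kτ) = e^(−0.05370 × 31.2) = 0.1872
Accumulation ratio R = 1 / (1 − e^(−kτ)) = 1 / (1 − 0.1872) = 1.230
Steady-state peak = C₀ × R = 4.53 × 1.230 = 5.572 mg/L

5.57 mg/L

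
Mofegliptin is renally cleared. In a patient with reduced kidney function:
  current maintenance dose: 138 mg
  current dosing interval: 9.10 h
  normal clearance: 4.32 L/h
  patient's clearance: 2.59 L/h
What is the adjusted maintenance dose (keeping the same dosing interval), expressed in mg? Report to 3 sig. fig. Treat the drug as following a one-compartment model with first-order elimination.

To keep the same average steady-state level, dosing rate must scale with clearance.
CL ratio = 2.59 / 4.32 = 0.5995
New dose (same interval) = 138 × 0.5995 = 82.73 mg

82.7 mg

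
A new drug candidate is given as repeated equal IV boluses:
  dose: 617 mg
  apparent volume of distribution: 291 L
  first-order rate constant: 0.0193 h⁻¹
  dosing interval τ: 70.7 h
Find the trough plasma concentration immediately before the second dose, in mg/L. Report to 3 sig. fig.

C₀ per dose = Dose / Vd = 617 / 291 = 2.120 mg/L
Fraction remaining after one interval: r = e^(−kτ) = e^(−0.01930 × 70.7) = 0.2555
Before dose 2, 1 dose has been given (aged 1τ).
C_trough = C₀ × r = 2.120 × 0.2555 = 0.5417 mg/L

0.542 mg/L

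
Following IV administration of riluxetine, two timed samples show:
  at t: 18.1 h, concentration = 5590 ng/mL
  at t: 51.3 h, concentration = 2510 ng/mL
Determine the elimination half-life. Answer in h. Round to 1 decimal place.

k = ln(C₁/C₂) / (t₂ − t₁) = ln(5590/2510) / (51.3 − 18.1)
  = 0.8007 / 33.20 = 0.02412 h⁻¹
t½ = ln2 / k = 0.693147 / 0.02412 = 28.74 h

28.7 h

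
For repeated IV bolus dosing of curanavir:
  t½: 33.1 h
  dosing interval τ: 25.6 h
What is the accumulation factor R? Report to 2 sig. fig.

2.4

k = ln2 / t½ = 0.693147 / 33.1 = 0.02094 h⁻¹
e^(−kτ) = e^(−0.02094 × 25.6) = 0.5850
Accumulation ratio R = 1 / (1 − e^(−kτ)) = 1 / (1 − 0.5850) = 2.410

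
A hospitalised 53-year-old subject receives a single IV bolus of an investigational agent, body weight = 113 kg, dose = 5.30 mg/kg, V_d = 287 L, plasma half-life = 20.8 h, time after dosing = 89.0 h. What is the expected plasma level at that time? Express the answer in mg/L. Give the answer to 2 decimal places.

0.11 mg/L

Total dose = 5.30 × 113 = 598.9 mg
C₀ = Dose / Vd = 598.9 / 287 = 2.087 mg/L
k = ln2 / t½ = 0.693147 / 20.8 = 0.03332 h⁻¹
C = C₀ · e^(−k·t) = 2.087 × e^(−0.03332 × 89.0)
  = 2.087 × 0.05154 = 0.1076 mg/L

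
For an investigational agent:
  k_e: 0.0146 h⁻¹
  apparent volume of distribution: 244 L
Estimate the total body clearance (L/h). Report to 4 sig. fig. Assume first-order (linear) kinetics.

CL = k × Vd = 0.0146 × 244 = 3.562 L/h

3.562 L/h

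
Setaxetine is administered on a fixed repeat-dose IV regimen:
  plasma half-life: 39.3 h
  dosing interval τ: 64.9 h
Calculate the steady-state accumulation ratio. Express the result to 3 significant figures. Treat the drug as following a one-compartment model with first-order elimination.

1.47

k = ln2 / t½ = 0.693147 / 39.3 = 0.01764 h⁻¹
e^(−kτ) = e^(−0.01764 × 64.9) = 0.3183
Accumulation ratio R = 1 / (1 − e^(−kτ)) = 1 / (1 − 0.3183) = 1.467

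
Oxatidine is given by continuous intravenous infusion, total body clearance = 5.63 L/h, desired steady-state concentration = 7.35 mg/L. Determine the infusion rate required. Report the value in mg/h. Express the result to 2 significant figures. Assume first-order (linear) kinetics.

41 mg/h

At steady state, infusion rate R₀ = Css × CL = 7.35 × 5.630 = 41.38 mg/h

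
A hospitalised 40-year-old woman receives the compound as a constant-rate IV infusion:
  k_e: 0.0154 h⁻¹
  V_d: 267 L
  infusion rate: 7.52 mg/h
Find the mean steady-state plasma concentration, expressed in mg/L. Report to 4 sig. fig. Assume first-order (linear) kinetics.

CL = k × Vd = 0.01540 × 267 = 4.112 L/h
At steady state Css = R₀ / CL = 7.52 / 4.112 = 1.829 mg/L

1.829 mg/L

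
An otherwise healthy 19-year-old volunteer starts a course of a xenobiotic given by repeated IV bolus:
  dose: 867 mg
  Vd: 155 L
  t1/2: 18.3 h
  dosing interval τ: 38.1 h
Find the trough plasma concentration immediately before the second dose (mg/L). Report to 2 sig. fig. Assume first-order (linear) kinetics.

1.3 mg/L

C₀ per dose = Dose / Vd = 867 / 155 = 5.594 mg/L
k = ln2 / t½ = 0.693147 / 18.3 = 0.03788 h⁻¹
Fraction remaining after one interval: r = e^(−kτ) = e^(−0.03788 × 38.1) = 0.2362
Before dose 2, 1 dose has been given (aged 1τ).
C_trough = C₀ × r = 5.594 × 0.2362 = 1.321 mg/L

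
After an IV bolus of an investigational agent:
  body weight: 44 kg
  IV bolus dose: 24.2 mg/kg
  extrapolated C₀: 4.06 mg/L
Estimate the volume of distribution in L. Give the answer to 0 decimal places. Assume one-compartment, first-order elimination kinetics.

Dose = 24.2 × 44 = 1065 mg
Vd = Dose / C₀ = 1065 / 4.06 = 262.3 L

262 L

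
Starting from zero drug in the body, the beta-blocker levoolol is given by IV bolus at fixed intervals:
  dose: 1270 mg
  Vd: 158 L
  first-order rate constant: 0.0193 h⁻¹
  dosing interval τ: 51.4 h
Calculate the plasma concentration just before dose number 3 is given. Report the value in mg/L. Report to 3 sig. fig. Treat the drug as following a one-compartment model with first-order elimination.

C₀ per dose = Dose / Vd = 1270 / 158 = 8.038 mg/L
Fraction remaining after one interval: r = e^(−kτ) = e^(−0.01930 × 51.4) = 0.3708
Before dose 3, 2 doses have been given (aged 1τ, 2τ).
C_trough = C₀ × (r + r²) = 8.038 × (0.3708 + 0.1375) = 4.086 mg/L

4.09 mg/L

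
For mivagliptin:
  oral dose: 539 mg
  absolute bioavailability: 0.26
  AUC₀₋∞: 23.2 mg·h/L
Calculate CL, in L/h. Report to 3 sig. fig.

CL = F·Dose / AUC = 0.26 × 539 / 23.2 = 6.041 L/h

6.04 L/h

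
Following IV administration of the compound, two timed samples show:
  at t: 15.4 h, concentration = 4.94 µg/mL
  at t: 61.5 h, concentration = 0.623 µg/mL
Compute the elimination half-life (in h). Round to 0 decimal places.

15 h

k = ln(C₁/C₂) / (t₂ − t₁) = ln(4.94/0.623) / (61.5 − 15.4)
  = 2.071 / 46.10 = 0.04492 h⁻¹
t½ = ln2 / k = 0.693147 / 0.04492 = 15.43 h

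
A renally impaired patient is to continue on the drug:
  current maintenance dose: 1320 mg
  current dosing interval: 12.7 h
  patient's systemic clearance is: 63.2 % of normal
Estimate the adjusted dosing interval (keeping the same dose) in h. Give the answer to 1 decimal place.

To keep the same average steady-state level, dosing rate must scale with clearance.
CL ratio = 63.2 / 100 = 0.6320
New interval (same dose) = 12.7 / 0.6320 = 20.09 h

20.1 h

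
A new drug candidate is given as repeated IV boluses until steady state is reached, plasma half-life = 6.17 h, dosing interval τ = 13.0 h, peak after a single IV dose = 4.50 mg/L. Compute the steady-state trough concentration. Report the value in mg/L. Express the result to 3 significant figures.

k = ln2 / t½ = 0.693147 / 6.17 = 0.1123 h⁻¹
e^(−kτ) = e^(−0.1123 × 13.0) = 0.2323
Accumulation ratio R = 1 / (1 − e^(−kτ)) = 1 / (1 − 0.2323) = 1.303
Steady-state trough = C₀ × R × e^(−kτ) = 4.50 × 1.303 × 0.2323 = 1.362 mg/L

1.36 mg/L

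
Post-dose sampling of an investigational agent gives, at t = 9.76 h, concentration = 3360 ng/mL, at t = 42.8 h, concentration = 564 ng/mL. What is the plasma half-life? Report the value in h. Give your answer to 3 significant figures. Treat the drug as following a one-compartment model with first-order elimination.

k = ln(C₁/C₂) / (t₂ − t₁) = ln(3360/564) / (42.8 − 9.76)
  = 1.785 / 33.04 = 0.05403 h⁻¹
t½ = ln2 / k = 0.693147 / 0.05403 = 12.83 h

12.8 h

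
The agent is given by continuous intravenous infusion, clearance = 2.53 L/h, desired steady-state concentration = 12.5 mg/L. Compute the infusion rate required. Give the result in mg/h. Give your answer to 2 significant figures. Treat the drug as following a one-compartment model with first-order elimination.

32 mg/h

At steady state, infusion rate R₀ = Css × CL = 12.5 × 2.530 = 31.63 mg/h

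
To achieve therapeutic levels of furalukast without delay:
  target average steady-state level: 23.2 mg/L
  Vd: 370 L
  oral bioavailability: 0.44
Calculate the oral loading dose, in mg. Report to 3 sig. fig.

LD = Css × Vd / F = 23.2 × 370 / 0.44 = 19510 mg

19500 mg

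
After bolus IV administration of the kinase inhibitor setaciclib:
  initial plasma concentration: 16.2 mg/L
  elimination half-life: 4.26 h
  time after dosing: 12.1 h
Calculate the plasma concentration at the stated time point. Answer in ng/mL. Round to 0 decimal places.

k = ln2 / t½ = 0.693147 / 4.26 = 0.1627 h⁻¹
C = C₀ · e^(−k·t) = 16.20 × e^(−0.1627 × 12.1)
  = 16.20 × 0.1396 = 2.262 mg/L
Convert: 2.262 mg/L × 1000 = 2262 ng/mL

2262 ng/mL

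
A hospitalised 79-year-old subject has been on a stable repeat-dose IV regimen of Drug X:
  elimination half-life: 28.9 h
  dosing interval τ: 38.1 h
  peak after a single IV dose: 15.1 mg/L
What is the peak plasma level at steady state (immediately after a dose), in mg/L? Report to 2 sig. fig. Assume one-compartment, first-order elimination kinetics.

k = ln2 / t½ = 0.693147 / 28.9 = 0.02398 h⁻¹
e^(−kτ) = e^(−0.02398 × 38.1) = 0.4011
Accumulation ratio R = 1 / (1 − e^(−kτ)) = 1 / (1 − 0.4011) = 1.670
Steady-state peak = C₀ × R = 15.1 × 1.670 = 25.22 mg/L

25 mg/L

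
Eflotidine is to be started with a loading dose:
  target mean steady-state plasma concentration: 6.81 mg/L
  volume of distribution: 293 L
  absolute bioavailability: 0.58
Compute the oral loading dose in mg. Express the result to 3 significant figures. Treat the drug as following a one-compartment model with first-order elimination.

3440 mg

LD = Css × Vd / F = 6.81 × 293 / 0.58 = 3440 mg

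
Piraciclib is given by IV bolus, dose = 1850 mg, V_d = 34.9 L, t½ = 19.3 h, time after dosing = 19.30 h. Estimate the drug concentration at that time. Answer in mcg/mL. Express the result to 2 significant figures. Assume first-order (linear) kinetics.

C₀ = Dose / Vd = 1850 / 34.9 = 53.01 mg/L
k = ln2 / t½ = 0.693147 / 19.3 = 0.03591 h⁻¹
t / t½ = 19.30 / 19.3 = 1 half-lives
C = C₀ × (1/2)^1 = 53.01 × 0.5000 = 26.51 mg/L
(26.51 mg/L = 26.51 mcg/mL)

27 mcg/mL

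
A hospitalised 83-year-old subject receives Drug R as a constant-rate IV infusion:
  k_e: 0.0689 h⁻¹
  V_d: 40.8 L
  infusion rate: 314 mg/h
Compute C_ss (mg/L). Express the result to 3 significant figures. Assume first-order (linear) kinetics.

112 mg/L

CL = k × Vd = 0.06890 × 40.8 = 2.811 L/h
At steady state Css = R₀ / CL = 314 / 2.811 = 111.7 mg/L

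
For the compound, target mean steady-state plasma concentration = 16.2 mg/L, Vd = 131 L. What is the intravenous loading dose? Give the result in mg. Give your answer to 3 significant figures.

LD = Css × Vd = 16.2 × 131 = 2122 mg

2120 mg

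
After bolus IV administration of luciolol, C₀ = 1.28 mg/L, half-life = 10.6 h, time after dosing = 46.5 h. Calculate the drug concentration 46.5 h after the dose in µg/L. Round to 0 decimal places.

61 µg/L

k = ln2 / t½ = 0.693147 / 10.6 = 0.06539 h⁻¹
C = C₀ · e^(−k·t) = 1.280 × e^(−0.06539 × 46.5)
  = 1.280 × 0.04780 = 0.06118 mg/L
Convert: 0.06118 mg/L × 1000 = 61.18 µg/L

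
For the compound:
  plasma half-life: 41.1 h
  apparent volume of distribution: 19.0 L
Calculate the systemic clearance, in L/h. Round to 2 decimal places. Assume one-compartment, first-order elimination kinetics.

k = ln2 / t½ = 0.693147 / 41.1 = 0.01686 h⁻¹
CL = k × Vd = 0.01686 × 19.0 = 0.3203 L/h

0.32 L/h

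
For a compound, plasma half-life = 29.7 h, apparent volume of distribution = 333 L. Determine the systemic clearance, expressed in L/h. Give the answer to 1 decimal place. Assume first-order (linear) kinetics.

7.8 L/h

k = ln2 / t½ = 0.693147 / 29.7 = 0.02334 h⁻¹
CL = k × Vd = 0.02334 × 333 = 7.772 L/h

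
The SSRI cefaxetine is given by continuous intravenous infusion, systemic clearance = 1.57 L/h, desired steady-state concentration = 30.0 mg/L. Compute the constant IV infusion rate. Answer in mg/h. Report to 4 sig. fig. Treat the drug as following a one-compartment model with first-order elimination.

47.10 mg/h

At steady state, infusion rate R₀ = Css × CL = 30.0 × 1.570 = 47.10 mg/h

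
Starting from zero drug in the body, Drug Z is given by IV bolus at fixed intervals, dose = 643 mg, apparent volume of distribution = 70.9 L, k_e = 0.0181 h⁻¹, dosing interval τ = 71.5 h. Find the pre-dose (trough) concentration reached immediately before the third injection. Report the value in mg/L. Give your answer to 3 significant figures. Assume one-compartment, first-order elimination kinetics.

3.17 mg/L

C₀ per dose = Dose / Vd = 643 / 70.9 = 9.069 mg/L
Fraction remaining after one interval: r = e^(−kτ) = e^(−0.01810 × 71.5) = 0.2741
Before dose 3, 2 doses have been given (aged 1τ, 2τ).
C_trough = C₀ × (r + r²) = 9.069 × (0.2741 + 0.07513) = 3.167 mg/L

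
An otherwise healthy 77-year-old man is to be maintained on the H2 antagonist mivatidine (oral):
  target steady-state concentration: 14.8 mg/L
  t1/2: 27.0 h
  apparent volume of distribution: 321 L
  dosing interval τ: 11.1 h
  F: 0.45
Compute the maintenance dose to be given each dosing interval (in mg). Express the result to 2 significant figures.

k = ln2 / t½ = 0.693147 / 27.0 = 0.02567 h⁻¹
CL = k × Vd = 0.02567 × 321 = 8.240 L/h
At steady state, F × (Dose/τ) = Css × CL.
Dose = Css × CL × τ / F = 14.8 × 8.240 × 11.1 / 0.45 = 3008 mg

3000 mg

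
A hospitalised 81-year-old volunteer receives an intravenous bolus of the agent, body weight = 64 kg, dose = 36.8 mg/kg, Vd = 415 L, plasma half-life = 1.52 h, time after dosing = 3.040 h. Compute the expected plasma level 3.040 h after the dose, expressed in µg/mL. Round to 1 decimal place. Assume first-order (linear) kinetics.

Total dose = 36.8 × 64 = 2355 mg
C₀ = Dose / Vd = 2355 / 415 = 5.675 mg/L
k = ln2 / t½ = 0.693147 / 1.52 = 0.4560 h⁻¹
t / t½ = 3.040 / 1.52 = 2 half-lives
C = C₀ × (1/2)^2 = 5.675 × 0.2500 = 1.419 mg/L
(1.419 mg/L = 1.419 µg/mL)

1.4 µg/mL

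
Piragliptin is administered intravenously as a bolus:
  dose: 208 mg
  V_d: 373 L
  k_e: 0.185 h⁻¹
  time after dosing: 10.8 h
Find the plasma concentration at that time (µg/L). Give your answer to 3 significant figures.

75.6 µg/L

C₀ = Dose / Vd = 208.0 / 373 = 0.5576 mg/L
C = C₀ · e^(−k·t) = 0.5576 × e^(−0.1850 × 10.8)
  = 0.5576 × 0.1356 = 0.07561 mg/L
Convert: 0.07561 mg/L × 1000 = 75.61 µg/L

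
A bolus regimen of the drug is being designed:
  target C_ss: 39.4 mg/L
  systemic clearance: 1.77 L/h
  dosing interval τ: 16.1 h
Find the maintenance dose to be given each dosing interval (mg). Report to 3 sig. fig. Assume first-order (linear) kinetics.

At steady state, Dose/τ = Css × CL.
Dose = Css × CL × τ = 39.4 × 1.770 × 16.1 = 1123 mg

1120 mg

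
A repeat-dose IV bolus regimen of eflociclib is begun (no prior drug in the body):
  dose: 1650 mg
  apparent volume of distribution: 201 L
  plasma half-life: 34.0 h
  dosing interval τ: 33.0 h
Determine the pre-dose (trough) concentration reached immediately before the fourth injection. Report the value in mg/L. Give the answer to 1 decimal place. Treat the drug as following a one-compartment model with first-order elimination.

7.4 mg/L

C₀ per dose = Dose / Vd = 1650 / 201 = 8.209 mg/L
k = ln2 / t½ = 0.693147 / 34.0 = 0.02039 h⁻¹
Fraction remaining after one interval: r = e^(−kτ) = e^(−0.02039 × 33.0) = 0.5102
Before dose 4, 3 doses have been given (aged 1τ, 2τ, 3τ).
C_trough = C₀ × (r + r² + … + r^3) = C₀ × r(1−r^3)/(1−r)
        = 8.209 × 0.5102 × (1 − 0.1328) / (1 − 0.5102) = 7.415 mg/L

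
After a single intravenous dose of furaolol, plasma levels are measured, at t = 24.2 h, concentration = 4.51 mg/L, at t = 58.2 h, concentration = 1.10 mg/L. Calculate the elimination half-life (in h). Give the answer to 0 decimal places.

k = ln(C₁/C₂) / (t₂ − t₁) = ln(4.51/1.10) / (58.2 − 24.2)
  = 1.411 / 34.00 = 0.04150 h⁻¹
t½ = ln2 / k = 0.693147 / 0.04150 = 16.70 h

17 h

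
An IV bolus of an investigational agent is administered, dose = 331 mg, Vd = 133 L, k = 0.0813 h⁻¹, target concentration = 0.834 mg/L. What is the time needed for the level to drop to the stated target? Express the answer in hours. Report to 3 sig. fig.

C₀ = Dose / Vd = 331.0 / 133 = 2.489 mg/L
t = ln(C₀ / C) / k = ln(2.489 / 0.834) / 0.08130
  = ln(2.984) / 0.08130 = 1.093 / 0.08130 = 13.44 h

13.4 h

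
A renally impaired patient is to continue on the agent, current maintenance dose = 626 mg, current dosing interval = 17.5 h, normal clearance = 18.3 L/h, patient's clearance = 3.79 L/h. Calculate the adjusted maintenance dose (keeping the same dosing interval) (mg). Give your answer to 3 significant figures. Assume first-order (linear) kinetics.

To keep the same average steady-state level, dosing rate must scale with clearance.
CL ratio = 3.79 / 18.3 = 0.2071
New dose (same interval) = 626 × 0.2071 = 129.6 mg

130 mg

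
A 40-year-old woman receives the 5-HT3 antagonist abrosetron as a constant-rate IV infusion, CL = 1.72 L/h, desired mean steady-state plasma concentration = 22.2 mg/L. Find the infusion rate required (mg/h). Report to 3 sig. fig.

At steady state, infusion rate R₀ = Css × CL = 22.2 × 1.720 = 38.18 mg/h

38.2 mg/h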